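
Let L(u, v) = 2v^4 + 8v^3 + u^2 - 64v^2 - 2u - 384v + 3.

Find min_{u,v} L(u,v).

L(u,v) separates as P(u) + Q(v) + 3, so its minimum is min P + min Q + 3.
P'(u) = 2u - 2 vanishes at u ∈ {1}; Q'(v) = 8(v - 4)(v + 3)(v + 4) vanishes at v ∈ {-4, -3, 4}.
Local minima of P (where P''>0): P(1)=-1. Local minima of Q: Q(-4)=512, Q(4)=-1536.
So the global minimum of L is P(1) + Q(4) + 3 = -1 − 1536 + 3 = -1534, attained at (1, 4).

-1534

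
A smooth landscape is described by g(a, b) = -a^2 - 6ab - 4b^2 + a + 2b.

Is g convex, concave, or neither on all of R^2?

neither

g is quadratic, so its Hessian is the constant matrix H = [[-2, -6], [-6, -8]].
det(H) = -20, tr(H) = -10.
det(H) < 0, so H is indefinite: neither convex nor concave.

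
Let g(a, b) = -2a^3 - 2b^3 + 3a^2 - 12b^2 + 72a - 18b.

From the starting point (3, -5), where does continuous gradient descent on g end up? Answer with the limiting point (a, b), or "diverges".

(-3, -3)

g is separable, so gradient descent decouples: a follows -∂g/∂a, b follows -∂g/∂b.
∂g/∂a = -6(a - 4)(a + 3); at a=3 this is 36, so a decreases.
∂g/∂b = -6(b + 1)(b + 3); at b=-5 this is -48, so b increases.
a converges to its nearest critical value -3 (a local min of the a-part); b converges to -3. The iterate converges to (-3, -3).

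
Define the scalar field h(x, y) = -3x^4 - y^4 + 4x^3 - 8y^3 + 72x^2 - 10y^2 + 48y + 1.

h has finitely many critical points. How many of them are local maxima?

h separates as a function of x plus a function of y, so ∇h=0 decouples.
∂h/∂x = -12x(x - 4)(x + 3) = 0 at x ∈ {-3, 0, 4}; ∂h/∂y = -4(y - 1)(y + 3)(y + 4) = 0 at y ∈ {-4, -3, 1}.
The Hessian is diagonal: diag(h_xx, h_yy). Second derivatives: h_xx(-3)=-252, h_xx(0)=144, h_xx(4)=-336; h_yy(-4)=-20, h_yy(-3)=16, h_yy(1)=-80.
Local maxima occur where both diagonal entries negative: (-3, -4), (-3, 1), (4, -4), (4, 1). Count: 4.

4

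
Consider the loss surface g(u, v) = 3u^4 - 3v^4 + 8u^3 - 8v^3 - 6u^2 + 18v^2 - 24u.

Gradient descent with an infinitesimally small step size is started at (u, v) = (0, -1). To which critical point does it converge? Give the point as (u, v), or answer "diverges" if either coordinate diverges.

(1, 0)

g is separable, so gradient descent decouples: u follows -∂g/∂u, v follows -∂g/∂v.
∂g/∂u = 12(u - 1)(u + 1)(u + 2); at u=0 this is -24, so u increases.
∂g/∂v = -12v(v - 1)(v + 3); at v=-1 this is -48, so v increases.
u converges to its nearest critical value 1 (a local min of the u-part); v converges to 0. The iterate converges to (1, 0).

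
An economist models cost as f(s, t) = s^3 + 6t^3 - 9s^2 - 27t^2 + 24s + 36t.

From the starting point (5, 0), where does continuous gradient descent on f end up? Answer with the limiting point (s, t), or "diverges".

diverges

f is separable, so gradient descent decouples: s follows -∂f/∂s, t follows -∂f/∂t.
∂f/∂s = 3(s - 4)(s - 2); at s=5 this is 9, so s decreases.
∂f/∂t = 18(t - 2)(t - 1); at t=0 this is 36, so t decreases.
The t-coordinate has no critical point in that direction and runs off to infinity.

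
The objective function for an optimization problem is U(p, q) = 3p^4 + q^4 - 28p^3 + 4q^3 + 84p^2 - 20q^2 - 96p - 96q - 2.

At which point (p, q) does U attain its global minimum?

U(p,q) separates as A(p) + B(q) − 2, so its minimum is min A + min B − 2.
A'(p) = 12(p - 4)(p - 2)(p - 1) vanishes at p ∈ {1, 2, 4}; B'(q) = 4(q - 3)(q + 2)(q + 4) vanishes at q ∈ {-4, -2, 3}.
Local minima of A (where A''>0): A(1)=-37, A(4)=-64. Local minima of B: B(-4)=64, B(3)=-279.
So the global minimum of U is A(4) + B(3) − 2 = -64 − 279 − 2 = -345, attained at (4, 3).

(4, 3)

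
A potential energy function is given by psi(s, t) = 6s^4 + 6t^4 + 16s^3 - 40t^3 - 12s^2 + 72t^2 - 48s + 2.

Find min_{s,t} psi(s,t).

psi(s,t) separates as P(s) + Q(t) + 2, so its minimum is min P + min Q + 2.
P'(s) = 24(s - 1)(s + 1)(s + 2) vanishes at s ∈ {-2, -1, 1}; Q'(t) = 24t(t - 3)(t - 2) vanishes at t ∈ {0, 2, 3}.
Local minima of P (where P''>0): P(-2)=16, P(1)=-38. Local minima of Q: Q(0)=0, Q(3)=54.
So the global minimum of psi is P(1) + Q(0) + 2 = -38 + 0 + 2 = -36, attained at (1, 0).

-36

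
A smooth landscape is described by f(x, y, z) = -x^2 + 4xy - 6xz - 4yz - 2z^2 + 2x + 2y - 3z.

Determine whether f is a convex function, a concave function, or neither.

f is quadratic, so its Hessian is the constant matrix H = [[-2, 4, -6], [4, 0, -4], [-6, -4, -4]].
Leading principal minors: -2, -16, 288.
Neither pattern holds ⇒ H is indefinite ⇒ neither convex nor concave.

neither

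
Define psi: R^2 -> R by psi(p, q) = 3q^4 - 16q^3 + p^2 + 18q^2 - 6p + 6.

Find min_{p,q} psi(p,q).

-30

psi(p,q) separates as A(p) + B(q) + 6, so its minimum is min A + min B + 6.
A'(p) = 2p - 6 vanishes at p ∈ {3}; B'(q) = 12q(q - 3)(q - 1) vanishes at q ∈ {0, 1, 3}.
Local minima of A (where A''>0): A(3)=-9. Local minima of B: B(0)=0, B(3)=-27.
So the global minimum of psi is A(3) + B(3) + 6 = -9 − 27 + 6 = -30, attained at (3, 3).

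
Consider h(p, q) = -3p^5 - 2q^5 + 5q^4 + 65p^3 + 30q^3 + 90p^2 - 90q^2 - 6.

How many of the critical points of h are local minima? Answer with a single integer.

4

h separates as a function of p plus a function of q, so ∇h=0 decouples.
∂h/∂p = -15p(p - 4)(p + 1)(p + 3) = 0 at p ∈ {-3, -1, 0, 4}; ∂h/∂q = -10q(q - 3)(q - 2)(q + 3) = 0 at q ∈ {-3, 0, 2, 3}.
The Hessian is diagonal: diag(h_pp, h_qq). Second derivatives: h_pp(-3)=630, h_pp(-1)=-150, h_pp(0)=180, h_pp(4)=-2100; h_qq(-3)=900, h_qq(0)=-180, h_qq(2)=100, h_qq(3)=-180.
Local minima occur where both diagonal entries positive: (-3, -3), (-3, 2), (0, -3), (0, 2). Count: 4.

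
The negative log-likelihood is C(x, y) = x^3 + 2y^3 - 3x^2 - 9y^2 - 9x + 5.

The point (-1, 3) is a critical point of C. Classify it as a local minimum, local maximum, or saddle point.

The mixed partial ∂²C/∂x∂y is 0, so the Hessian at any point is diag(C_xx, C_yy) = diag(6(x - 1), 6(2y - 3)).
At (-1, 3): H = diag(-12, 18).
The eigenvalues have opposite signs, so H is indefinite: a saddle point.

saddle point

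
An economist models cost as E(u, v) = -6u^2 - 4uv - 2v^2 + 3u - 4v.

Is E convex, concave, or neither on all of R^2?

E is quadratic, so its Hessian is the constant matrix H = [[-12, -4], [-4, -4]].
det(H) = 32, tr(H) = -16.
det(H) > 0 and tr(H) < 0, so H is negative definite everywhere: concave.

concave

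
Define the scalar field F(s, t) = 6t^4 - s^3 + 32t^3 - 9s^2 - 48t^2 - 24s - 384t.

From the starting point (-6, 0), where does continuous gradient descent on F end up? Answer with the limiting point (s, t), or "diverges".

(-4, 2)

F is separable, so gradient descent decouples: s follows -∂F/∂s, t follows -∂F/∂t.
∂F/∂s = -3(s + 2)(s + 4); at s=-6 this is -24, so s increases.
∂F/∂t = 24(t - 2)(t + 2)(t + 4); at t=0 this is -384, so t increases.
s converges to its nearest critical value -4 (a local min of the s-part); t converges to 2. The iterate converges to (-4, 2).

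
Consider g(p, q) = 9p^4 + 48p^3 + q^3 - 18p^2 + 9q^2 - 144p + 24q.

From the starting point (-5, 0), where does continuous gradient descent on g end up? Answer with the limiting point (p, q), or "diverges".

(-4, -2)

g is separable, so gradient descent decouples: p follows -∂g/∂p, q follows -∂g/∂q.
∂g/∂p = 36(p - 1)(p + 1)(p + 4); at p=-5 this is -864, so p increases.
∂g/∂q = 3(q + 2)(q + 4); at q=0 this is 24, so q decreases.
p converges to its nearest critical value -4 (a local min of the p-part); q converges to -2. The iterate converges to (-4, -2).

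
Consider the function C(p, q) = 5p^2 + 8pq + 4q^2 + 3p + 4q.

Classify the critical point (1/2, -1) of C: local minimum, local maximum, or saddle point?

local minimum

The Hessian of C is constant: H = [[10, 8], [8, 8]].
det(H) = 10·8 − 8² = 16.
det(H) > 0 and tr(H) = 18 > 0, so H is positive definite and the point is a local minimum.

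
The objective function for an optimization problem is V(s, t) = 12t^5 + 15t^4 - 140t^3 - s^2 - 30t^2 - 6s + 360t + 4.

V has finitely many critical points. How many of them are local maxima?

V separates as a function of s plus a function of t, so ∇V=0 decouples.
∂V/∂s = -2(s + 3) = 0 at s ∈ {-3}; ∂V/∂t = 60(t - 2)(t - 1)(t + 1)(t + 3) = 0 at t ∈ {-3, -1, 1, 2}.
The Hessian is diagonal: diag(V_ss, V_tt). Second derivatives: V_ss(-3)=-2; V_tt(-3)=-2400, V_tt(-1)=720, V_tt(1)=-480, V_tt(2)=900.
Local maxima occur where both diagonal entries negative: (-3, -3), (-3, 1). Count: 2.

2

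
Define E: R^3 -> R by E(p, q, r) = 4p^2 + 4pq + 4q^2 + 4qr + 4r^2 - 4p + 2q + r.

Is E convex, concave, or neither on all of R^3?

convex

E is quadratic, so its Hessian is the constant matrix H = [[8, 4, 0], [4, 8, 4], [0, 4, 8]].
Leading principal minors: 8, 48, 256.
All positive ⇒ H ≻ 0 ⇒ convex.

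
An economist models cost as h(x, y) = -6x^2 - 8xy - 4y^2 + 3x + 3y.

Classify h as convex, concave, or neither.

h is quadratic, so its Hessian is the constant matrix H = [[-12, -8], [-8, -8]].
det(H) = 32, tr(H) = -20.
det(H) > 0 and tr(H) < 0, so H is negative definite everywhere: concave.

concave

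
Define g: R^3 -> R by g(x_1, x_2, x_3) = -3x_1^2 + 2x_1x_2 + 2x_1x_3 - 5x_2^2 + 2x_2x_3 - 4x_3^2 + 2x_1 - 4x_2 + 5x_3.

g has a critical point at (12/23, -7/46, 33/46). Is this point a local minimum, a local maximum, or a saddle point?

local maximum

The Hessian is constant: H = [[-6, 2, 2], [2, -10, 2], [2, 2, -8]].
Leading principal minors: Δ₁ = -6, Δ₂ = 56, Δ₃ = -368.
The minors alternate sign starting negative (−, +, −), so H is negative definite: a local maximum.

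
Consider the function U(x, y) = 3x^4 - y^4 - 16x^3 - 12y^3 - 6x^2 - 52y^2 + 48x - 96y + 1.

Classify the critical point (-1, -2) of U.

saddle point

The mixed partial ∂²U/∂x∂y is 0, so the Hessian at any point is diag(U_xx, U_yy) = diag(12(3x^2 - 8x - 1), -4(3y^2 + 18y + 26)).
At (-1, -2): H = diag(120, -8).
The eigenvalues have opposite signs, so H is indefinite: a saddle point.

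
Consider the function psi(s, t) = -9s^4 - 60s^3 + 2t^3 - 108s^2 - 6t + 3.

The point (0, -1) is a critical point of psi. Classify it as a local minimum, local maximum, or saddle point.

local maximum

The mixed partial ∂²psi/∂s∂t is 0, so the Hessian at any point is diag(psi_ss, psi_tt) = diag(-36(3s^2 + 10s + 6), 12t).
At (0, -1): H = diag(-216, -12).
Both eigenvalues are negative, so H is negative definite: a local maximum.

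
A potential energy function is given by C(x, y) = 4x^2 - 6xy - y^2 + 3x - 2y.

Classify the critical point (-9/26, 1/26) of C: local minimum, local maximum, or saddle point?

saddle point

The Hessian of C is constant: H = [[8, -6], [-6, -2]].
det(H) = 8·(-2) − (-6)² = -52.
Since det(H) < 0, H is indefinite and the critical point is a saddle point.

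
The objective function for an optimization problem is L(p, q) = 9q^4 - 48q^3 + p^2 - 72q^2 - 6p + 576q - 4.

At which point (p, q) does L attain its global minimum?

(3, -2)

L(p,q) separates as A(p) + B(q) − 4, so its minimum is min A + min B − 4.
A'(p) = 2p - 6 vanishes at p ∈ {3}; B'(q) = 36(q - 4)(q - 2)(q + 2) vanishes at q ∈ {-2, 2, 4}.
Local minima of A (where A''>0): A(3)=-9. Local minima of B: B(-2)=-912, B(4)=384.
So the global minimum of L is A(3) + B(-2) − 4 = -9 − 912 − 4 = -925, attained at (3, -2).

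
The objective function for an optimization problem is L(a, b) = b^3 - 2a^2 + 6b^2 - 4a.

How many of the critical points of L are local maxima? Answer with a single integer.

1

L separates as a function of a plus a function of b, so ∇L=0 decouples.
∂L/∂a = -4(a + 1) = 0 at a ∈ {-1}; ∂L/∂b = 3b(b + 4) = 0 at b ∈ {-4, 0}.
The Hessian is diagonal: diag(L_aa, L_bb). Second derivatives: L_aa(-1)=-4; L_bb(-4)=-12, L_bb(0)=12.
Local maxima occur where both diagonal entries negative: (-1, -4). Count: 1.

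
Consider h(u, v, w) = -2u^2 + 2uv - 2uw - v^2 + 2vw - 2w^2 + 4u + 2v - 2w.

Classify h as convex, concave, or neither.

concave

h is quadratic, so its Hessian is the constant matrix H = [[-4, 2, -2], [2, -2, 2], [-2, 2, -4]].
Leading principal minors: -4, 4, -8.
Signs alternate −, +, − ⇒ H ≺ 0 ⇒ concave.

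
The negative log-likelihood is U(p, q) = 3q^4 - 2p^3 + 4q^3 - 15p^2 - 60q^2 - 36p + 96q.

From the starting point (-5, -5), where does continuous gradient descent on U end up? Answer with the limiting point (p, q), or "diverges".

(-3, -4)

U is separable, so gradient descent decouples: p follows -∂U/∂p, q follows -∂U/∂q.
∂U/∂p = -6(p + 2)(p + 3); at p=-5 this is -36, so p increases.
∂U/∂q = 12(q - 2)(q - 1)(q + 4); at q=-5 this is -504, so q increases.
p converges to its nearest critical value -3 (a local min of the p-part); q converges to -4. The iterate converges to (-3, -4).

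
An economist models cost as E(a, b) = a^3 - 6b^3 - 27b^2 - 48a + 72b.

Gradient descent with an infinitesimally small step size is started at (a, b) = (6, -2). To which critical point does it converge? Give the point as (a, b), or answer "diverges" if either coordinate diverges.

E is separable, so gradient descent decouples: a follows -∂E/∂a, b follows -∂E/∂b.
∂E/∂a = 3(a - 4)(a + 4); at a=6 this is 60, so a decreases.
∂E/∂b = -18(b - 1)(b + 4); at b=-2 this is 108, so b decreases.
a converges to its nearest critical value 4 (a local min of the a-part); b converges to -4. The iterate converges to (4, -4).

(4, -4)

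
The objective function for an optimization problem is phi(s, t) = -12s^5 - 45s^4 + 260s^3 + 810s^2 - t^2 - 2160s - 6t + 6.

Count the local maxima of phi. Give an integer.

phi separates as a function of s plus a function of t, so ∇phi=0 decouples.
∂phi/∂s = -60(s - 3)(s - 1)(s + 3)(s + 4) = 0 at s ∈ {-4, -3, 1, 3}; ∂phi/∂t = -2(t + 3) = 0 at t ∈ {-3}.
The Hessian is diagonal: diag(phi_ss, phi_tt). Second derivatives: phi_ss(-4)=2100, phi_ss(-3)=-1440, phi_ss(1)=2400, phi_ss(3)=-5040; phi_tt(-3)=-2.
Local maxima occur where both diagonal entries negative: (-3, -3), (3, -3). Count: 2.

2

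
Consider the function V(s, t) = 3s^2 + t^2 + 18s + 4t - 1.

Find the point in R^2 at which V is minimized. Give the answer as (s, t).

V(s,t) separates as P(s) + Q(t) − 1, so its minimum is min P + min Q − 1.
P'(s) = 6s + 18 vanishes at s ∈ {-3}; Q'(t) = 2(t + 2) vanishes at t ∈ {-2}.
Local minima of P (where P''>0): P(-3)=-27. Local minima of Q: Q(-2)=-4.
So the global minimum of V is P(-3) + Q(-2) − 1 = -27 − 4 − 1 = -32, attained at (-3, -2).

(-3, -2)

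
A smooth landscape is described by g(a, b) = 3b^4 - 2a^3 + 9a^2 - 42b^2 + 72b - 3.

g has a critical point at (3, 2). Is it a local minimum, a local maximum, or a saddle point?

The mixed partial ∂²g/∂a∂b is 0, so the Hessian at any point is diag(g_aa, g_bb) = diag(6(-2a + 3), 12(3b^2 - 7)).
At (3, 2): H = diag(-18, 60).
The eigenvalues have opposite signs, so H is indefinite: a saddle point.

saddle point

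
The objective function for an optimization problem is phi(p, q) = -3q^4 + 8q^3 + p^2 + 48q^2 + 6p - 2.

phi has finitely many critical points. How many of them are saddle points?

2

phi separates as a function of p plus a function of q, so ∇phi=0 decouples.
∂phi/∂p = 2(p + 3) = 0 at p ∈ {-3}; ∂phi/∂q = -12q(q - 4)(q + 2) = 0 at q ∈ {-2, 0, 4}.
The Hessian is diagonal: diag(phi_pp, phi_qq). Second derivatives: phi_pp(-3)=2; phi_qq(-2)=-144, phi_qq(0)=96, phi_qq(4)=-288.
Saddle points occur where the two diagonal entries have opposite signs: (-3, -2), (-3, 4). Count: 2.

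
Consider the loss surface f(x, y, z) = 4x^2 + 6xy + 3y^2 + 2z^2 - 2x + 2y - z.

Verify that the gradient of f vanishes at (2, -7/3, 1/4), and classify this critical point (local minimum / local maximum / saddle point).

local minimum

∇f = (8x + 6y - 2, 6x + 6y + 2, 4z - 1); substituting (2, -7/3, 1/4) gives ∇f = (0, 0, 0), so (2, -7/3, 1/4) is indeed a critical point.
The Hessian is constant: H = [[8, 6, 0], [6, 6, 0], [0, 0, 4]].
Leading principal minors: Δ₁ = 8, Δ₂ = 12, Δ₃ = 48.
All leading minors are positive, so H is positive definite: a local minimum.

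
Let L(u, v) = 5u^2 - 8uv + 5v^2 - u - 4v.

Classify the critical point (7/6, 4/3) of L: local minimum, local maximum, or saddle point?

The Hessian of L is constant: H = [[10, -8], [-8, 10]].
det(H) = 10·10 − (-8)² = 36.
det(H) > 0 and tr(H) = 20 > 0, so H is positive definite and the point is a local minimum.

local minimum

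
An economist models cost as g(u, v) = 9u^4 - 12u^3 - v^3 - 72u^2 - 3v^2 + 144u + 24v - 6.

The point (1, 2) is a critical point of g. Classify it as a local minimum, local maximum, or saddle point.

local maximum

The mixed partial ∂²g/∂u∂v is 0, so the Hessian at any point is diag(g_uu, g_vv) = diag(36(3u^2 - 2u - 4), -6(v + 1)).
At (1, 2): H = diag(-108, -18).
Both eigenvalues are negative, so H is negative definite: a local maximum.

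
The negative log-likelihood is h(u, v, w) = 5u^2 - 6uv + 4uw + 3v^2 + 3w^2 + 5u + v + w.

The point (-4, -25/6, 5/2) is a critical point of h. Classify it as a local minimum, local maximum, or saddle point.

local minimum

The Hessian is constant: H = [[10, -6, 4], [-6, 6, 0], [4, 0, 6]].
Leading principal minors: Δ₁ = 10, Δ₂ = 24, Δ₃ = 48.
All leading minors are positive, so H is positive definite: a local minimum.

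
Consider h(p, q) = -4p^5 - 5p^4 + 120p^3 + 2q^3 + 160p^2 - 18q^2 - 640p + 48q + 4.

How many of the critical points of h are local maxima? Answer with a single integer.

2

h separates as a function of p plus a function of q, so ∇h=0 decouples.
∂h/∂p = -20(p - 4)(p - 1)(p + 2)(p + 4) = 0 at p ∈ {-4, -2, 1, 4}; ∂h/∂q = 6(q - 4)(q - 2) = 0 at q ∈ {2, 4}.
The Hessian is diagonal: diag(h_pp, h_qq). Second derivatives: h_pp(-4)=1600, h_pp(-2)=-720, h_pp(1)=900, h_pp(4)=-2880; h_qq(2)=-12, h_qq(4)=12.
Local maxima occur where both diagonal entries negative: (-2, 2), (4, 2). Count: 2.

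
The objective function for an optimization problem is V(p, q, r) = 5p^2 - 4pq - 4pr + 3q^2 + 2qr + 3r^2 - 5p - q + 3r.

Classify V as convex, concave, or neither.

convex

V is quadratic, so its Hessian is the constant matrix H = [[10, -4, -4], [-4, 6, 2], [-4, 2, 6]].
Leading principal minors: 10, 44, 192.
All positive ⇒ H ≻ 0 ⇒ convex.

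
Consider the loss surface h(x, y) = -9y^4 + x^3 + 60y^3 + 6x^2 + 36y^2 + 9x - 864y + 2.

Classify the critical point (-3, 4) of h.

local maximum

The mixed partial ∂²h/∂x∂y is 0, so the Hessian at any point is diag(h_xx, h_yy) = diag(6(x + 2), 36(-3y^2 + 10y + 2)).
At (-3, 4): H = diag(-6, -216).
Both eigenvalues are negative, so H is negative definite: a local maximum.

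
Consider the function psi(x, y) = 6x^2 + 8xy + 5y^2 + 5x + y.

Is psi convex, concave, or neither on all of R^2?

convex

psi is quadratic, so its Hessian is the constant matrix H = [[12, 8], [8, 10]].
det(H) = 56, tr(H) = 22.
det(H) > 0 and tr(H) > 0, so H is positive definite everywhere: convex.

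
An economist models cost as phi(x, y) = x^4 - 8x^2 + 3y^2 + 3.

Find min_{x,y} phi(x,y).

phi(x,y) separates as P(x) + Q(y) + 3, so its minimum is min P + min Q + 3.
P'(x) = 4x(x - 2)(x + 2) vanishes at x ∈ {-2, 0, 2}; Q'(y) = 6y vanishes at y ∈ {0}.
Local minima of P (where P''>0): P(-2)=-16, P(2)=-16. Local minima of Q: Q(0)=0.
So the global minimum of phi is P(-2) + Q(0) + 3 = -16 + 0 + 3 = -13, attained at (-2, 0).

-13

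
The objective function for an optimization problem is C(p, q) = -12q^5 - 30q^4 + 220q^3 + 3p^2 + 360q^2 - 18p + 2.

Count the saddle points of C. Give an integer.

2

C separates as a function of p plus a function of q, so ∇C=0 decouples.
∂C/∂p = 6(p - 3) = 0 at p ∈ {3}; ∂C/∂q = -60q(q - 3)(q + 1)(q + 4) = 0 at q ∈ {-4, -1, 0, 3}.
The Hessian is diagonal: diag(C_pp, C_qq). Second derivatives: C_pp(3)=6; C_qq(-4)=5040, C_qq(-1)=-720, C_qq(0)=720, C_qq(3)=-5040.
Saddle points occur where the two diagonal entries have opposite signs: (3, -1), (3, 3). Count: 2.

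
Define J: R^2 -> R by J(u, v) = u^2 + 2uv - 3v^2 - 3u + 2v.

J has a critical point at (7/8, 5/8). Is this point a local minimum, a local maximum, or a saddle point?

saddle point

The Hessian of J is constant: H = [[2, 2], [2, -6]].
det(H) = 2·(-6) − 2² = -16.
Since det(H) < 0, H is indefinite and the critical point is a saddle point.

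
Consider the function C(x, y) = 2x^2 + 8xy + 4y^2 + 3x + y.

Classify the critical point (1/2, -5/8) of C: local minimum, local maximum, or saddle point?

The Hessian of C is constant: H = [[4, 8], [8, 8]].
det(H) = 4·8 − 8² = -32.
Since det(H) < 0, H is indefinite and the critical point is a saddle point.

saddle point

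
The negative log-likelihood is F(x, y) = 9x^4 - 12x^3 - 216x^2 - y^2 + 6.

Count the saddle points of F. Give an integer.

2

F separates as a function of x plus a function of y, so ∇F=0 decouples.
∂F/∂x = 36x(x - 4)(x + 3) = 0 at x ∈ {-3, 0, 4}; ∂F/∂y = -2y = 0 at y ∈ {0}.
The Hessian is diagonal: diag(F_xx, F_yy). Second derivatives: F_xx(-3)=756, F_xx(0)=-432, F_xx(4)=1008; F_yy(0)=-2.
Saddle points occur where the two diagonal entries have opposite signs: (-3, 0), (4, 0). Count: 2.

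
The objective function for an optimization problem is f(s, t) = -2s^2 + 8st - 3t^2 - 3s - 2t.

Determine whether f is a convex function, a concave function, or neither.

neither

f is quadratic, so its Hessian is the constant matrix H = [[-4, 8], [8, -6]].
det(H) = -40, tr(H) = -10.
det(H) < 0, so H is indefinite: neither convex nor concave.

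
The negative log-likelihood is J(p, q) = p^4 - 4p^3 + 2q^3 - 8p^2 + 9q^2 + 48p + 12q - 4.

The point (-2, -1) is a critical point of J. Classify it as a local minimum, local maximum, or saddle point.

local minimum

The mixed partial ∂²J/∂p∂q is 0, so the Hessian at any point is diag(J_pp, J_qq) = diag(4(3p^2 - 6p - 4), 6(2q + 3)).
At (-2, -1): H = diag(80, 6).
Both eigenvalues are positive, so H is positive definite: a local minimum.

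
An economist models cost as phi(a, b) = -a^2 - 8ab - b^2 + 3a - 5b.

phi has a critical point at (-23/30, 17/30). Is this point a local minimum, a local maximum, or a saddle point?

saddle point

The Hessian of phi is constant: H = [[-2, -8], [-8, -2]].
det(H) = (-2)·(-2) − (-8)² = -60.
Since det(H) < 0, H is indefinite and the critical point is a saddle point.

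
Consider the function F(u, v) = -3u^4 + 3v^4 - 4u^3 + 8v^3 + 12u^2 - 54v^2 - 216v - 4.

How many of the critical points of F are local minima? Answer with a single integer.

2

F separates as a function of u plus a function of v, so ∇F=0 decouples.
∂F/∂u = -12u(u - 1)(u + 2) = 0 at u ∈ {-2, 0, 1}; ∂F/∂v = 12(v - 3)(v + 2)(v + 3) = 0 at v ∈ {-3, -2, 3}.
The Hessian is diagonal: diag(F_uu, F_vv). Second derivatives: F_uu(-2)=-72, F_uu(0)=24, F_uu(1)=-36; F_vv(-3)=72, F_vv(-2)=-60, F_vv(3)=360.
Local minima occur where both diagonal entries positive: (0, -3), (0, 3). Count: 2.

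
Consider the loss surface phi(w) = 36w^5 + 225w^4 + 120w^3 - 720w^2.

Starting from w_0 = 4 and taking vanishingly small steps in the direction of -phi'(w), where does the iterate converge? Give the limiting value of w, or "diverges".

phi'(w) = 180w(w - 1)(w + 2)(w + 4), so phi'(4) = 103680.
Gradient descent moves in the -phi' direction, i.e. w is decreasing.
The nearest critical point in that direction is w = 1, where phi'' = 2700 > 0 (a local minimum). The iterate converges there.

1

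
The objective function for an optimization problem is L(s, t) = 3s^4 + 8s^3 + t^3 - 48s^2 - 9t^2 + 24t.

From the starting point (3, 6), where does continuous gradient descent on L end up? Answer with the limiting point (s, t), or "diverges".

(2, 4)

L is separable, so gradient descent decouples: s follows -∂L/∂s, t follows -∂L/∂t.
∂L/∂s = 12s(s - 2)(s + 4); at s=3 this is 252, so s decreases.
∂L/∂t = 3(t - 4)(t - 2); at t=6 this is 24, so t decreases.
s converges to its nearest critical value 2 (a local min of the s-part); t converges to 4. The iterate converges to (2, 4).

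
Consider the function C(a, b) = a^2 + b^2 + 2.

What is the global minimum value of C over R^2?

C(a,b) separates as P(a) + Q(b) + 2, so its minimum is min P + min Q + 2.
P'(a) = 2a vanishes at a ∈ {0}; Q'(b) = 2b vanishes at b ∈ {0}.
Local minima of P (where P''>0): P(0)=0. Local minima of Q: Q(0)=0.
So the global minimum of C is P(0) + Q(0) + 2 = 0 + 0 + 2 = 2, attained at (0, 0).

2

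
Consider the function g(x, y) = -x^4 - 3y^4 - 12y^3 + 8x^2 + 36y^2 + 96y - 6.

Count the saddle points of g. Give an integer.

4

g separates as a function of x plus a function of y, so ∇g=0 decouples.
∂g/∂x = -4x(x - 2)(x + 2) = 0 at x ∈ {-2, 0, 2}; ∂g/∂y = -12(y - 2)(y + 1)(y + 4) = 0 at y ∈ {-4, -1, 2}.
The Hessian is diagonal: diag(g_xx, g_yy). Second derivatives: g_xx(-2)=-32, g_xx(0)=16, g_xx(2)=-32; g_yy(-4)=-216, g_yy(-1)=108, g_yy(2)=-216.
Saddle points occur where the two diagonal entries have opposite signs: (-2, -1), (0, -4), (0, 2), (2, -1). Count: 4.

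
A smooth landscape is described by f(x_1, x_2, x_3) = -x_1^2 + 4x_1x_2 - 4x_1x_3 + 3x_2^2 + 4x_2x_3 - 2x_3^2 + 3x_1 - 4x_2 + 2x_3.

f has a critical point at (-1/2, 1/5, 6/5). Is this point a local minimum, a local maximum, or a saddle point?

saddle point

The Hessian is constant: H = [[-2, 4, -4], [4, 6, 4], [-4, 4, -4]].
Leading principal minors: Δ₁ = -2, Δ₂ = -28, Δ₃ = -80.
The minors fit neither the all-positive nor the alternating-sign pattern, so H is indefinite: a saddle point.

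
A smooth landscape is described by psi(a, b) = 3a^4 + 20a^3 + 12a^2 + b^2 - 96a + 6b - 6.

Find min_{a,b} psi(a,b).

psi(a,b) separates as P(a) + Q(b) − 6, so its minimum is min P + min Q − 6.
P'(a) = 12(a - 1)(a + 2)(a + 4) vanishes at a ∈ {-4, -2, 1}; Q'(b) = 2b + 6 vanishes at b ∈ {-3}.
Local minima of P (where P''>0): P(-4)=64, P(1)=-61. Local minima of Q: Q(-3)=-9.
So the global minimum of psi is P(1) + Q(-3) − 6 = -61 − 9 − 6 = -76, attained at (1, -3).

-76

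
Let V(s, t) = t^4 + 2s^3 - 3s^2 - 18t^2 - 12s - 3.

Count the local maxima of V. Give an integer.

V separates as a function of s plus a function of t, so ∇V=0 decouples.
∂V/∂s = 6(s - 2)(s + 1) = 0 at s ∈ {-1, 2}; ∂V/∂t = 4t(t - 3)(t + 3) = 0 at t ∈ {-3, 0, 3}.
The Hessian is diagonal: diag(V_ss, V_tt). Second derivatives: V_ss(-1)=-18, V_ss(2)=18; V_tt(-3)=72, V_tt(0)=-36, V_tt(3)=72.
Local maxima occur where both diagonal entries negative: (-1, 0). Count: 1.

1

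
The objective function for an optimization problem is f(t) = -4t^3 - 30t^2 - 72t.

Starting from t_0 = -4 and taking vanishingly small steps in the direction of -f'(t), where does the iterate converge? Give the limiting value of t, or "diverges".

f'(t) = -12(t + 2)(t + 3), so f'(-4) = -24.
Gradient descent moves in the -f' direction, i.e. t is increasing.
The nearest critical point in that direction is t = -3, where f'' = 12 > 0 (a local minimum). The iterate converges there.

-3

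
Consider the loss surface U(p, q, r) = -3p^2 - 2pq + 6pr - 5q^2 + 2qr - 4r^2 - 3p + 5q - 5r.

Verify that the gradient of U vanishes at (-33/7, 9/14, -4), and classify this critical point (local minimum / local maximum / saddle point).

∇U = (-6p - 2q + 6r - 3, -2p - 10q + 2r + 5, 6p + 2q - 8r - 5); substituting (-33/7, 9/14, -4) gives ∇U = (0, 0, 0), so (-33/7, 9/14, -4) is indeed a critical point.
The Hessian is constant: H = [[-6, -2, 6], [-2, -10, 2], [6, 2, -8]].
Leading principal minors: Δ₁ = -6, Δ₂ = 56, Δ₃ = -112.
The minors alternate sign starting negative (−, +, −), so H is negative definite: a local maximum.

local maximum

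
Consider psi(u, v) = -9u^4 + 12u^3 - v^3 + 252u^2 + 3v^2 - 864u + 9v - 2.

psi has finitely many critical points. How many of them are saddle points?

3

psi separates as a function of u plus a function of v, so ∇psi=0 decouples.
∂psi/∂u = -36(u - 3)(u - 2)(u + 4) = 0 at u ∈ {-4, 2, 3}; ∂psi/∂v = -3(v - 3)(v + 1) = 0 at v ∈ {-1, 3}.
The Hessian is diagonal: diag(psi_uu, psi_vv). Second derivatives: psi_uu(-4)=-1512, psi_uu(2)=216, psi_uu(3)=-252; psi_vv(-1)=12, psi_vv(3)=-12.
Saddle points occur where the two diagonal entries have opposite signs: (-4, -1), (2, 3), (3, -1). Count: 3.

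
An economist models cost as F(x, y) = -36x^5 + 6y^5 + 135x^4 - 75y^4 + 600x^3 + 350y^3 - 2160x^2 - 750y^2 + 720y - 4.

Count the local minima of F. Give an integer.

F separates as a function of x plus a function of y, so ∇F=0 decouples.
∂F/∂x = -180x(x - 4)(x - 2)(x + 3) = 0 at x ∈ {-3, 0, 2, 4}; ∂F/∂y = 30(y - 4)(y - 3)(y - 2)(y - 1) = 0 at y ∈ {1, 2, 3, 4}.
The Hessian is diagonal: diag(F_xx, F_yy). Second derivatives: F_xx(-3)=18900, F_xx(0)=-4320, F_xx(2)=3600, F_xx(4)=-10080; F_yy(1)=-180, F_yy(2)=60, F_yy(3)=-60, F_yy(4)=180.
Local minima occur where both diagonal entries positive: (-3, 2), (-3, 4), (2, 2), (2, 4). Count: 4.

4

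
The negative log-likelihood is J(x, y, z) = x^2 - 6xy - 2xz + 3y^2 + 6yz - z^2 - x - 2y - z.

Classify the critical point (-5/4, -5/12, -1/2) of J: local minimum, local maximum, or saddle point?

The Hessian is constant: H = [[2, -6, -2], [-6, 6, 6], [-2, 6, -2]].
Leading principal minors: Δ₁ = 2, Δ₂ = -24, Δ₃ = 96.
The minors fit neither the all-positive nor the alternating-sign pattern, so H is indefinite: a saddle point.

saddle point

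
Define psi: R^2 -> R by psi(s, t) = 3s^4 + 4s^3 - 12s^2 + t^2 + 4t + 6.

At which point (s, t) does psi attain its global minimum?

(-2, -2)

psi(s,t) separates as P(s) + Q(t) + 6, so its minimum is min P + min Q + 6.
P'(s) = 12s(s - 1)(s + 2) vanishes at s ∈ {-2, 0, 1}; Q'(t) = 2(t + 2) vanishes at t ∈ {-2}.
Local minima of P (where P''>0): P(-2)=-32, P(1)=-5. Local minima of Q: Q(-2)=-4.
So the global minimum of psi is P(-2) + Q(-2) + 6 = -32 − 4 + 6 = -30, attained at (-2, -2).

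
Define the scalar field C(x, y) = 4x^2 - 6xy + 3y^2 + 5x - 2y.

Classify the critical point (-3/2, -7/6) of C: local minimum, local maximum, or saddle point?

The Hessian of C is constant: H = [[8, -6], [-6, 6]].
det(H) = 8·6 − (-6)² = 12.
det(H) > 0 and tr(H) = 14 > 0, so H is positive definite and the point is a local minimum.

local minimum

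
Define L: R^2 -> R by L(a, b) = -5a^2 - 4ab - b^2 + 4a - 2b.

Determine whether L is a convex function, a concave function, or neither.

L is quadratic, so its Hessian is the constant matrix H = [[-10, -4], [-4, -2]].
det(H) = 4, tr(H) = -12.
det(H) > 0 and tr(H) < 0, so H is negative definite everywhere: concave.

concave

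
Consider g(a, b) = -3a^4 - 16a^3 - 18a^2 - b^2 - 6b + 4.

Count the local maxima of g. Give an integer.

2

g separates as a function of a plus a function of b, so ∇g=0 decouples.
∂g/∂a = -12a(a + 1)(a + 3) = 0 at a ∈ {-3, -1, 0}; ∂g/∂b = -2(b + 3) = 0 at b ∈ {-3}.
The Hessian is diagonal: diag(g_aa, g_bb). Second derivatives: g_aa(-3)=-72, g_aa(-1)=24, g_aa(0)=-36; g_bb(-3)=-2.
Local maxima occur where both diagonal entries negative: (-3, -3), (0, -3). Count: 2.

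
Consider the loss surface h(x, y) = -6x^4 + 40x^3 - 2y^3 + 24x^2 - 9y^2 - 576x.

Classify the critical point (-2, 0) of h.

local maximum

The mixed partial ∂²h/∂x∂y is 0, so the Hessian at any point is diag(h_xx, h_yy) = diag(24(-3x^2 + 10x + 2), -6(2y + 3)).
At (-2, 0): H = diag(-720, -18).
Both eigenvalues are negative, so H is negative definite: a local maximum.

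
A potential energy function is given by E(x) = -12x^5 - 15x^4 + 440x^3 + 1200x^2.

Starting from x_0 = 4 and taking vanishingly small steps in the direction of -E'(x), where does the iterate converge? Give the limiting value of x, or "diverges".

E'(x) = -60x(x - 5)(x + 2)(x + 4), so E'(4) = 11520.
Gradient descent moves in the -E' direction, i.e. x is decreasing.
The nearest critical point in that direction is x = 0, where E'' = 2400 > 0 (a local minimum). The iterate converges there.

0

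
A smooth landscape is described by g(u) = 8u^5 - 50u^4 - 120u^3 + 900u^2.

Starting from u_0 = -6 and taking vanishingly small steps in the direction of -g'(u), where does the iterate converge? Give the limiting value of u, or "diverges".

diverges

g'(u) = 40u(u - 5)(u - 3)(u + 3), so g'(-6) = 71280.
Gradient descent moves in the -g' direction, i.e. u is decreasing.
There is no critical point below u=-6, and g' keeps the same sign, so the iterate runs off to −∞.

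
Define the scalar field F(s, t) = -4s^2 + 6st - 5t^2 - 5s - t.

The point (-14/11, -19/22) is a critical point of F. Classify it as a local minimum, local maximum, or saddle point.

The Hessian of F is constant: H = [[-8, 6], [6, -10]].
det(H) = (-8)·(-10) − 6² = 44.
det(H) > 0 and tr(H) = -18 < 0, so H is negative definite and the point is a local maximum.

local maximum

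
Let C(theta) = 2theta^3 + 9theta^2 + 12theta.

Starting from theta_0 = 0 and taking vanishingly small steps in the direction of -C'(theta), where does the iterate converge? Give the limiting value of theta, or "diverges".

C'(theta) = 6(theta + 1)(theta + 2), so C'(0) = 12.
Gradient descent moves in the -C' direction, i.e. theta is decreasing.
The nearest critical point in that direction is theta = -1, where C'' = 6 > 0 (a local minimum). The iterate converges there.

-1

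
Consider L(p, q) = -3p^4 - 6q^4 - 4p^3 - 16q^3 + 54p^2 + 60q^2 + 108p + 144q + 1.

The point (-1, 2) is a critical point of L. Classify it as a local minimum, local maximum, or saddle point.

The mixed partial ∂²L/∂p∂q is 0, so the Hessian at any point is diag(L_pp, L_qq) = diag(12(-3p^2 - 2p + 9), 24(-3q^2 - 4q + 5)).
At (-1, 2): H = diag(96, -360).
The eigenvalues have opposite signs, so H is indefinite: a saddle point.

saddle point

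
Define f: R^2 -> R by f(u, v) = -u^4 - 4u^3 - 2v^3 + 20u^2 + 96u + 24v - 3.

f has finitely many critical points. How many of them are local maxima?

f separates as a function of u plus a function of v, so ∇f=0 decouples.
∂f/∂u = -4(u - 3)(u + 2)(u + 4) = 0 at u ∈ {-4, -2, 3}; ∂f/∂v = -6(v - 2)(v + 2) = 0 at v ∈ {-2, 2}.
The Hessian is diagonal: diag(f_uu, f_vv). Second derivatives: f_uu(-4)=-56, f_uu(-2)=40, f_uu(3)=-140; f_vv(-2)=24, f_vv(2)=-24.
Local maxima occur where both diagonal entries negative: (-4, 2), (3, 2). Count: 2.

2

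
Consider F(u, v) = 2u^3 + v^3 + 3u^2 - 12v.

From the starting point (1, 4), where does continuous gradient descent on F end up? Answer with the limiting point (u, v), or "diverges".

F is separable, so gradient descent decouples: u follows -∂F/∂u, v follows -∂F/∂v.
∂F/∂u = 6u(u + 1); at u=1 this is 12, so u decreases.
∂F/∂v = 3(v - 2)(v + 2); at v=4 this is 36, so v decreases.
u converges to its nearest critical value 0 (a local min of the u-part); v converges to 2. The iterate converges to (0, 2).

(0, 2)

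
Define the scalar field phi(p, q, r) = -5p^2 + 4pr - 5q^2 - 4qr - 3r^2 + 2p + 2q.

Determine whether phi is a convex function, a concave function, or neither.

phi is quadratic, so its Hessian is the constant matrix H = [[-10, 0, 4], [0, -10, -4], [4, -4, -6]].
Leading principal minors: -10, 100, -280.
Signs alternate −, +, − ⇒ H ≺ 0 ⇒ concave.

concave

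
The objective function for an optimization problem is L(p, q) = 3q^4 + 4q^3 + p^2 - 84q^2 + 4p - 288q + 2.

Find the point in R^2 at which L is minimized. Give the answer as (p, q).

(-2, 4)

L(p,q) separates as A(p) + B(q) + 2, so its minimum is min A + min B + 2.
A'(p) = 2p + 4 vanishes at p ∈ {-2}; B'(q) = 12(q - 4)(q + 2)(q + 3) vanishes at q ∈ {-3, -2, 4}.
Local minima of A (where A''>0): A(-2)=-4. Local minima of B: B(-3)=243, B(4)=-1472.
So the global minimum of L is A(-2) + B(4) + 2 = -4 − 1472 + 2 = -1474, attained at (-2, 4).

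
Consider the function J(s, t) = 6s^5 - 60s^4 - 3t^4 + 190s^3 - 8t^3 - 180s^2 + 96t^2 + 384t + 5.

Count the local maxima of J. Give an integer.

J separates as a function of s plus a function of t, so ∇J=0 decouples.
∂J/∂s = 30s(s - 4)(s - 3)(s - 1) = 0 at s ∈ {0, 1, 3, 4}; ∂J/∂t = -12(t - 4)(t + 2)(t + 4) = 0 at t ∈ {-4, -2, 4}.
The Hessian is diagonal: diag(J_ss, J_tt). Second derivatives: J_ss(0)=-360, J_ss(1)=180, J_ss(3)=-180, J_ss(4)=360; J_tt(-4)=-192, J_tt(-2)=144, J_tt(4)=-576.
Local maxima occur where both diagonal entries negative: (0, -4), (0, 4), (3, -4), (3, 4). Count: 4.

4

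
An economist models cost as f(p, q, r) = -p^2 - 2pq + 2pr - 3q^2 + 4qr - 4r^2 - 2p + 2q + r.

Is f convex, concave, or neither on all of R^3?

concave

f is quadratic, so its Hessian is the constant matrix H = [[-2, -2, 2], [-2, -6, 4], [2, 4, -8]].
Leading principal minors: -2, 8, -40.
Signs alternate −, +, − ⇒ H ≺ 0 ⇒ concave.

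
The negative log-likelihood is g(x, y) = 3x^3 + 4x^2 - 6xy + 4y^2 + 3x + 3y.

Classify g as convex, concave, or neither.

The term 3x^3 is cubic, so the Hessian is not constant.
∂²g/∂x² = 18x + 8, which takes both signs as x varies (negative for sufficiently negative x). A diagonal entry of the Hessian changing sign means the Hessian is neither positive- nor negative-semidefinite on all of R^2.

neither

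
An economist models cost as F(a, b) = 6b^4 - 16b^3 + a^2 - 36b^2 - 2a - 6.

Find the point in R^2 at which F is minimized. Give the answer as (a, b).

(1, 3)

F(a,b) separates as P(a) + Q(b) − 6, so its minimum is min P + min Q − 6.
P'(a) = 2a - 2 vanishes at a ∈ {1}; Q'(b) = 24b(b - 3)(b + 1) vanishes at b ∈ {-1, 0, 3}.
Local minima of P (where P''>0): P(1)=-1. Local minima of Q: Q(-1)=-14, Q(3)=-270.
So the global minimum of F is P(1) + Q(3) − 6 = -1 − 270 − 6 = -277, attained at (1, 3).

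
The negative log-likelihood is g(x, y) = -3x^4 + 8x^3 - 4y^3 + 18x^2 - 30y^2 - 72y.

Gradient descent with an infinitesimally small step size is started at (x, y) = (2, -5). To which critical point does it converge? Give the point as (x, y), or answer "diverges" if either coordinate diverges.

g is separable, so gradient descent decouples: x follows -∂g/∂x, y follows -∂g/∂y.
∂g/∂x = -12x(x - 3)(x + 1); at x=2 this is 72, so x decreases.
∂g/∂y = -12(y + 2)(y + 3); at y=-5 this is -72, so y increases.
x converges to its nearest critical value 0 (a local min of the x-part); y converges to -3. The iterate converges to (0, -3).

(0, -3)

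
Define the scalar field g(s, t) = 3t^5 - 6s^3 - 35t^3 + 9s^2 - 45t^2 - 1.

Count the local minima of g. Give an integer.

g separates as a function of s plus a function of t, so ∇g=0 decouples.
∂g/∂s = -18s(s - 1) = 0 at s ∈ {0, 1}; ∂g/∂t = 15t(t - 3)(t + 1)(t + 2) = 0 at t ∈ {-2, -1, 0, 3}.
The Hessian is diagonal: diag(g_ss, g_tt). Second derivatives: g_ss(0)=18, g_ss(1)=-18; g_tt(-2)=-150, g_tt(-1)=60, g_tt(0)=-90, g_tt(3)=900.
Local minima occur where both diagonal entries positive: (0, -1), (0, 3). Count: 2.

2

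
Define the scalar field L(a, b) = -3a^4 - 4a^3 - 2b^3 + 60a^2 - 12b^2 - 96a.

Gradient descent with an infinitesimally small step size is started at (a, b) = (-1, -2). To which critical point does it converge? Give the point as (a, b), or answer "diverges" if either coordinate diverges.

(1, -4)

L is separable, so gradient descent decouples: a follows -∂L/∂a, b follows -∂L/∂b.
∂L/∂a = -12(a - 2)(a - 1)(a + 4); at a=-1 this is -216, so a increases.
∂L/∂b = -6b(b + 4); at b=-2 this is 24, so b decreases.
a converges to its nearest critical value 1 (a local min of the a-part); b converges to -4. The iterate converges to (1, -4).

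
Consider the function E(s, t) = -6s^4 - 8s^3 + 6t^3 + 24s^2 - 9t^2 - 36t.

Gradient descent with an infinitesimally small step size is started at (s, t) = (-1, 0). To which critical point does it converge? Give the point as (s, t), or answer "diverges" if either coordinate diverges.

(0, 2)

E is separable, so gradient descent decouples: s follows -∂E/∂s, t follows -∂E/∂t.
∂E/∂s = -24s(s - 1)(s + 2); at s=-1 this is -48, so s increases.
∂E/∂t = 18(t - 2)(t + 1); at t=0 this is -36, so t increases.
s converges to its nearest critical value 0 (a local min of the s-part); t converges to 2. The iterate converges to (0, 2).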